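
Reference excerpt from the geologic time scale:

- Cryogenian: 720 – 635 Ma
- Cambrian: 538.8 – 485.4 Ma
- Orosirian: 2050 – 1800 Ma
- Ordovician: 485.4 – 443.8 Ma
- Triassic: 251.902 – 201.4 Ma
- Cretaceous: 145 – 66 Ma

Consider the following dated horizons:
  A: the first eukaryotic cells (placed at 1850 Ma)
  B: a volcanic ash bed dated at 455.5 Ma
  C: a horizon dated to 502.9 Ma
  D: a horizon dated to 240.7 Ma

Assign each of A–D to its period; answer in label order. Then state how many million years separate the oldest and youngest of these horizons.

A — Orosirian; B — Ordovician; C — Cambrian; D — Triassic; span 1609.3 million years

A: 1850 Ma lies in 2050–1800 Ma, so Orosirian.
B: 455.5 Ma lies in 485.4–443.8 Ma, so Ordovician.
C: 502.9 Ma lies in 538.8–485.4 Ma, so Cambrian.
D: 240.7 Ma lies in 251.902–201.4 Ma, so Triassic.
Oldest = 1850 Ma, youngest = 240.7 Ma → span 1609.3 Myr.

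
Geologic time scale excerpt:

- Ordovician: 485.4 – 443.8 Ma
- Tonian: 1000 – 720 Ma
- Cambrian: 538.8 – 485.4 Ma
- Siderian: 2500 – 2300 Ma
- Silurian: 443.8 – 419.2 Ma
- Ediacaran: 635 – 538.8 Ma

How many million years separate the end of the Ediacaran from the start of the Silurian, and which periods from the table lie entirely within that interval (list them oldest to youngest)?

95 million years; Cambrian, Ordovician

The Ediacaran closes at 538.8 Ma and the Silurian opens at 443.8 Ma, so the interval is 538.8 − 443.8 = 95 Myr.
A period fits inside if it starts at or after 538.8 Ma and ends at or before 443.8 Ma; oldest first that gives Cambrian, Ordovician.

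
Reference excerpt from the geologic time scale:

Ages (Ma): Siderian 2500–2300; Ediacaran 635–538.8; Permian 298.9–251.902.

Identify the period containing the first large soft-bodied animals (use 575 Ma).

Ediacaran

575 Ma lies between 635 and 538.8 Ma, so it falls in the Ediacaran.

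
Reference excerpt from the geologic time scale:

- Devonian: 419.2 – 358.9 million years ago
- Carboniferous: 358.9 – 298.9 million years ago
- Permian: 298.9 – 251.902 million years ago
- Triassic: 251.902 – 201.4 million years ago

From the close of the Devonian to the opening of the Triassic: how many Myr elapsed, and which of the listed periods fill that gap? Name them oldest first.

End of Devonian = 358.9 Ma; start of Triassic = 251.902 Ma.
Gap = 358.9 − 251.902 = 106.998 Myr.
Periods wholly inside 358.9–251.902 Ma: Carboniferous (358.9–298.9), Permian (298.9–251.902).

106.998 million years; Carboniferous, Permian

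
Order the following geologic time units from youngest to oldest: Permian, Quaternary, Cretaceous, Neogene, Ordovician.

Era membership (oldest first within each) — Paleozoic: Ordovician, Permian; Mesozoic: Cretaceous; Cenozoic: Neogene, Quaternary. Paleozoic precedes Mesozoic, which precedes Cenozoic. Concatenating the groups in that era order and then reversing gives youngest to oldest.

Quaternary → Neogene → Cretaceous → Permian → Ordovician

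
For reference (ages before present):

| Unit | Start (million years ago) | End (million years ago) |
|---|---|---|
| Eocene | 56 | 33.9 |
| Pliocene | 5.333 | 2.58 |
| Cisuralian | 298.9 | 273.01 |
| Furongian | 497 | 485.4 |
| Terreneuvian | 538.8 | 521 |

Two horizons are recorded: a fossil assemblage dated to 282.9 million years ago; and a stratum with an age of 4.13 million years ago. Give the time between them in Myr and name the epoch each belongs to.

278.77 million years apart; the first in the Cisuralian, the second in the Pliocene

Elapsed time: 282.9 − 4.13 = 278.77 Myr.
282.9 Ma lies within 298.9–273.01 Ma: Cisuralian.
4.13 Ma lies within 5.333–2.58 Ma: Pliocene.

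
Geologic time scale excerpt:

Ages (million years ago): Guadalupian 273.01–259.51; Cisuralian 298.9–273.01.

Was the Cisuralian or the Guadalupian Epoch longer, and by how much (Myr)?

Cisuralian: 298.9 − 273.01 = 25.89 Myr.
Guadalupian: 273.01 − 259.51 = 13.5 Myr.
Difference: 25.89 − 13.5 = 12.39 Myr, so the Cisuralian was longer.

Cisuralian, by 12.39 million years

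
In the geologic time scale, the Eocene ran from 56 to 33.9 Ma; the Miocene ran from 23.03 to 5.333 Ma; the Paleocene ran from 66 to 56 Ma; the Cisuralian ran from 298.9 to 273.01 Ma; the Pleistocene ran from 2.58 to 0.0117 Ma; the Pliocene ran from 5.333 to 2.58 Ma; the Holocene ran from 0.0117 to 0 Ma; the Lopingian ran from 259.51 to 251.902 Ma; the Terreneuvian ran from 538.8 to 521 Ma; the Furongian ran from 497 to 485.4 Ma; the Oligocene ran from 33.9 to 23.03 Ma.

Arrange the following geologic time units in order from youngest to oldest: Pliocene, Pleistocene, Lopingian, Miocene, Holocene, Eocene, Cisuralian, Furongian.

Holocene, Pleistocene, Pliocene, Miocene, Eocene, Lopingian, Cisuralian, Furongian

Read off each span (Ma): Pliocene 5.333–2.58; Pleistocene 2.58–0.0117; Lopingian 259.51–251.902; Miocene 23.03–5.333; Holocene 0.0117–0; Eocene 56–33.9; Cisuralian 298.9–273.01; Furongian 497–485.4.
Larger Ma is older, so oldest→youngest is Furongian, Cisuralian, Lopingian, Eocene, Miocene, Pliocene, Pleistocene, Holocene; reverse it for youngest→oldest.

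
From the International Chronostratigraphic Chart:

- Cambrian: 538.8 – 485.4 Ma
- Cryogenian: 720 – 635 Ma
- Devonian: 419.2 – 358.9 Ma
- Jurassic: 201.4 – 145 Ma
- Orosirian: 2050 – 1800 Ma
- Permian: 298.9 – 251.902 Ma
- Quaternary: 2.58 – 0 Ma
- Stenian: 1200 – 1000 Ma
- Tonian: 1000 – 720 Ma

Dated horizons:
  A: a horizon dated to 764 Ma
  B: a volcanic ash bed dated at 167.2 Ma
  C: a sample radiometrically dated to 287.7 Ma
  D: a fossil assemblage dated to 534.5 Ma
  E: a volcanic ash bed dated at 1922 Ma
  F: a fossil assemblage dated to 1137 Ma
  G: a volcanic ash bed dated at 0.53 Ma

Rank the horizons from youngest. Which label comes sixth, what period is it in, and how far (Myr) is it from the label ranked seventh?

Sorted youngest-first by Ma: G (0.53), B (167.2), C (287.7), D (534.5), A (764), F (1137), E (1922).
The sixth youngest is F at 1137 Ma, which lies in 1200–1000 Ma: the Stenian.
The seventh youngest is E at 1922 Ma; separation = |1137 − 1922| = 785 Myr.

F, in the Stenian; 785 million years to E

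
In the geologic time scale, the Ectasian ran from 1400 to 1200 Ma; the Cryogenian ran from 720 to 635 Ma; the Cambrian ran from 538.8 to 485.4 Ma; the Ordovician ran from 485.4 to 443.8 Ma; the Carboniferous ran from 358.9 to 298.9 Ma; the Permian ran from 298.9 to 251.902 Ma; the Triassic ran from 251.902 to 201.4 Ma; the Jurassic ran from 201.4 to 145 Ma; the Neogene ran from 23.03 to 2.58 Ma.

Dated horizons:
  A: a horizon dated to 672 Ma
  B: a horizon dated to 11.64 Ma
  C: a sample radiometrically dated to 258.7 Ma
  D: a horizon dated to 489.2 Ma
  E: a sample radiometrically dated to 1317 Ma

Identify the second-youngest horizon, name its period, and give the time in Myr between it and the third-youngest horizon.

C, in the Permian; 230.5 million years to D

Sorted youngest-first by Ma: B (11.64), C (258.7), D (489.2), A (672), E (1317).
The second youngest is C at 258.7 Ma, which lies in 298.9–251.902 Ma: the Permian.
The third youngest is D at 489.2 Ma; separation = |258.7 − 489.2| = 230.5 Myr.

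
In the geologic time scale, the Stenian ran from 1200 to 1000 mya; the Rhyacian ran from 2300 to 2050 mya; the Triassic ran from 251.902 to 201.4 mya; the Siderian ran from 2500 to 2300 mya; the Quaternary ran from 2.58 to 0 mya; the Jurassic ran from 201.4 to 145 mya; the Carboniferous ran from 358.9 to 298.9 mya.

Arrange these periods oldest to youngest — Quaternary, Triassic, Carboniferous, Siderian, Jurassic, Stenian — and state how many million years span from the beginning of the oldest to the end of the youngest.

Siderian, Stenian, Carboniferous, Triassic, Jurassic, Quaternary; total span 2500 Myr

Start ages (Ma): Siderian 2500, Stenian 1200, Carboniferous 358.9, Triassic 251.902, Jurassic 201.4, Quaternary 2.58.
Ordered oldest to youngest: Siderian, Stenian, Carboniferous, Triassic, Jurassic, Quaternary.
Span = 2500 − 0 = 2500 Myr.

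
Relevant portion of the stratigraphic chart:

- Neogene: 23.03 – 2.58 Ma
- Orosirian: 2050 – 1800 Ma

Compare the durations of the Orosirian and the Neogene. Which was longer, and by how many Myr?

Orosirian: 2050 − 1800 = 250 Myr.
Neogene: 23.03 − 2.58 = 20.45 Myr.
Difference: 250 − 20.45 = 229.55 Myr, so the Orosirian was longer.

Orosirian, by 229.55 million years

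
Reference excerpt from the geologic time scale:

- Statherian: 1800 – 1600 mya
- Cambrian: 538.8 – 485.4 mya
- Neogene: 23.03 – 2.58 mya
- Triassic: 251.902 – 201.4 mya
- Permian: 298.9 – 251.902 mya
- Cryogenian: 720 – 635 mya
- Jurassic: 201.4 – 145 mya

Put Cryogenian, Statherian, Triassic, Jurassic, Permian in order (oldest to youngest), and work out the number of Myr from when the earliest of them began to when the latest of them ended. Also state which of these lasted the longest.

Start ages (Ma): Statherian 1800, Cryogenian 720, Permian 298.9, Triassic 251.902, Jurassic 201.4.
Ordered oldest to youngest: Statherian, Cryogenian, Permian, Triassic, Jurassic.
Span = 1800 − 145 = 1655 Myr.
Durations: Cryogenian 85, Triassic 50.502, Permian 46.998, Jurassic 56.4, Statherian 200 → longest is Statherian (200 Myr).

Statherian → Cryogenian → Permian → Triassic → Jurassic; total span 1655 Myr; longest is Statherian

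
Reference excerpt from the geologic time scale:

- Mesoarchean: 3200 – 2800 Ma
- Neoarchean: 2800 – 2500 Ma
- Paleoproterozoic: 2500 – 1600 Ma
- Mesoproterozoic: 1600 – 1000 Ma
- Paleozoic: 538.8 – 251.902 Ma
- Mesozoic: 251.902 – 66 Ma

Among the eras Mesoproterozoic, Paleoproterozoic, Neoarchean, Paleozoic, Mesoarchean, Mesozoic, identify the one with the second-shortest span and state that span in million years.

Paleozoic, 286.898 million years

Start − end for each: Mesoproterozoic 1600 − 1000 = 600; Paleoproterozoic 2500 − 1600 = 900; Neoarchean 2800 − 2500 = 300; Paleozoic 538.8 − 251.902 = 286.898; Mesoarchean 3200 − 2800 = 400; Mesozoic 251.902 − 66 = 185.902.
Ranking these from shortest: Mesozoic < Paleozoic < Neoarchean < Mesoarchean < Mesoproterozoic < Paleoproterozoic.
Position 2 in that ranking is Paleozoic, which lasted 286.898 Myr.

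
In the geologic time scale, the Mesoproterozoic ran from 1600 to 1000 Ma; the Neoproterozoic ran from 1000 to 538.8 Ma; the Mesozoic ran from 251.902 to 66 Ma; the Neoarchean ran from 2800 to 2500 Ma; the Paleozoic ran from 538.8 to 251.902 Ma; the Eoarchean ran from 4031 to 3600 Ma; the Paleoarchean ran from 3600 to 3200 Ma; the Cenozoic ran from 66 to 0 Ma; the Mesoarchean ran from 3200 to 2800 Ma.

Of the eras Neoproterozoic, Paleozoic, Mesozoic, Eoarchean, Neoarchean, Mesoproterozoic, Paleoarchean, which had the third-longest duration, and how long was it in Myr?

Start − end for each: Neoproterozoic 1000 − 538.8 = 461.2; Paleozoic 538.8 − 251.902 = 286.898; Mesozoic 251.902 − 66 = 185.902; Eoarchean 4031 − 3600 = 431; Neoarchean 2800 − 2500 = 300; Mesoproterozoic 1600 − 1000 = 600; Paleoarchean 3600 − 3200 = 400.
Ranking these from longest: Mesoproterozoic > Neoproterozoic > Eoarchean > Paleoarchean > Neoarchean > Paleozoic > Mesozoic.
Position 3 in that ranking is Eoarchean, which lasted 431 Myr.

Eoarchean, 431 million years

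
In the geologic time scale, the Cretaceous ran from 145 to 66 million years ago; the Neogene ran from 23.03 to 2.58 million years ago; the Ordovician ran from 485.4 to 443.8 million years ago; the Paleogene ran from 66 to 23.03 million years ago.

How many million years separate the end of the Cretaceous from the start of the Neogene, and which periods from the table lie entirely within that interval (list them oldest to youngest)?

42.97 million years; Paleogene

End of Cretaceous = 66 Ma; start of Neogene = 23.03 Ma.
Gap = 66 − 23.03 = 42.97 Myr.
Periods wholly inside 66–23.03 Ma: Paleogene (66–23.03).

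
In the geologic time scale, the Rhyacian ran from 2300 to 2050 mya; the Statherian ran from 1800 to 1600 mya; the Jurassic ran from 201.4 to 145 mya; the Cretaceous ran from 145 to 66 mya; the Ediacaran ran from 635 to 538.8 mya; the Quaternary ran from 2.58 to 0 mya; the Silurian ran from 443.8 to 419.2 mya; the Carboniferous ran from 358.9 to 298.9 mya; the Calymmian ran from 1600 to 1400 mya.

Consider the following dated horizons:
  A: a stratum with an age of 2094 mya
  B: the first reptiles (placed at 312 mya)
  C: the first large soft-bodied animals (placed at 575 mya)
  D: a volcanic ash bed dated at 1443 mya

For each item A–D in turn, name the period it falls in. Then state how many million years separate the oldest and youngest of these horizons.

A — Rhyacian; B — Carboniferous; C — Ediacaran; D — Calymmian; span 1782 million years

Match each age against the start–end ranges in the excerpt: A = 2094 Ma → Rhyacian (2300–2050); B = 312 Ma → Carboniferous (358.9–298.9); C = 575 Ma → Ediacaran (635–538.8); D = 1443 Ma → Calymmian (1600–1400).
The largest age is 2094 Ma and the smallest is 312 Ma; their difference is 1782 Myr.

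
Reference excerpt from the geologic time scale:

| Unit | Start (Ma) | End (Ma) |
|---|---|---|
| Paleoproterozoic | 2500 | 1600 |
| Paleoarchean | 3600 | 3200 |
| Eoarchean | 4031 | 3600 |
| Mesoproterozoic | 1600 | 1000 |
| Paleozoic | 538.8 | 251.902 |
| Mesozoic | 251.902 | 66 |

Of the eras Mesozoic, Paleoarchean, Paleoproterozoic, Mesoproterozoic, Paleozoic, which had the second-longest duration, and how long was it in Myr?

Durations: Mesozoic 185.902; Paleoarchean 400; Paleoproterozoic 900; Mesoproterozoic 600; Paleozoic 286.898 Myr.
Sorted longest-first: Paleoproterozoic (900), Mesoproterozoic (600), Paleoarchean (400), Paleozoic (286.898), Mesozoic (185.902).
The second longest is Mesoproterozoic at 600 Myr.

Mesoproterozoic, 600 million years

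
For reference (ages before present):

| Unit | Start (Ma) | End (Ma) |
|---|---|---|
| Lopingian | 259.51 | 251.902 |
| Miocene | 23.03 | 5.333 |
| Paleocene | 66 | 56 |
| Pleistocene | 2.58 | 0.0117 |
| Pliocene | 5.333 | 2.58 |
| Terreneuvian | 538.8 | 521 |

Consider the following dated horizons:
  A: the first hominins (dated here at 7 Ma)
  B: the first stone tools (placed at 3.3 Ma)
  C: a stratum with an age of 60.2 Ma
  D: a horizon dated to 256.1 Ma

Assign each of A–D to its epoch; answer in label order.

Match each age against the start–end ranges in the excerpt: A = 7 Ma → Miocene (23.03–5.333); B = 3.3 Ma → Pliocene (5.333–2.58); C = 60.2 Ma → Paleocene (66–56); D = 256.1 Ma → Lopingian (259.51–251.902).

A — Miocene; B — Pliocene; C — Paleocene; D — Lopingian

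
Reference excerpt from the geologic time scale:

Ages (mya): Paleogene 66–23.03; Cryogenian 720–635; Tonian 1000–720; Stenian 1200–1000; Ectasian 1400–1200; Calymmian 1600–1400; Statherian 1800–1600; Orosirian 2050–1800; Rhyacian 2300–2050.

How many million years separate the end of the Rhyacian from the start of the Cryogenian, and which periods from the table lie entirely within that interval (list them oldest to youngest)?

1330 million years; Orosirian, Statherian, Calymmian, Ectasian, Stenian, Tonian

End of Rhyacian = 2050 Ma; start of Cryogenian = 720 Ma.
Gap = 2050 − 720 = 1330 Myr.
Periods wholly inside 2050–720 Ma: Orosirian (2050–1800), Statherian (1800–1600), Calymmian (1600–1400), Ectasian (1400–1200), Stenian (1200–1000), Tonian (1000–720).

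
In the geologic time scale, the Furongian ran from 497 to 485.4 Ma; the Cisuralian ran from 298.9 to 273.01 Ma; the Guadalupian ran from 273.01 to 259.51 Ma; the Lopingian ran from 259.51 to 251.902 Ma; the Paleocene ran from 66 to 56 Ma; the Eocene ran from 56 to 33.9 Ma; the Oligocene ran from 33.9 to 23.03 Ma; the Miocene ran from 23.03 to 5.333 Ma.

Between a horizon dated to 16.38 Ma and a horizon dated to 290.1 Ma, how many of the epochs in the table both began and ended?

5

The older date is 290.1 Ma and the younger is 16.38 Ma.
Epochs with start < 290.1 and end > 16.38 Ma: Guadalupian (273.01–259.51), Lopingian (259.51–251.902), Paleocene (66–56), Eocene (56–33.9), Oligocene (33.9–23.03).
That is 5 complete epochs.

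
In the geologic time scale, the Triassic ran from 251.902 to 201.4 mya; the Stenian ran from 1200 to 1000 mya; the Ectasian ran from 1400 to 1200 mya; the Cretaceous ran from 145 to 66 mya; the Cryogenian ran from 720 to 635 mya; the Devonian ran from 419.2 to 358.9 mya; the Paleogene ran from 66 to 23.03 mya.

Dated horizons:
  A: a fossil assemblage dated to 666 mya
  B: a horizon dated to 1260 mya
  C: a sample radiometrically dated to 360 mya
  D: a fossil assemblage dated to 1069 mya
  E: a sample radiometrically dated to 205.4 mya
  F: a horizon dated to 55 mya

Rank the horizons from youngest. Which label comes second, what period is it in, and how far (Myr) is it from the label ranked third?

E, in the Triassic; 154.6 million years to C

Smaller Ma means younger, so youngest first: F 55 < E 205.4 < C 360 < A 666 < D 1069 < B 1260.
Counting 2 along gives E (205.4 Ma); the excerpt puts that inside the Triassic, 251.902–201.4 Ma.
Next in line is C (360 Ma), and 360 − 205.4 = 154.6 Myr.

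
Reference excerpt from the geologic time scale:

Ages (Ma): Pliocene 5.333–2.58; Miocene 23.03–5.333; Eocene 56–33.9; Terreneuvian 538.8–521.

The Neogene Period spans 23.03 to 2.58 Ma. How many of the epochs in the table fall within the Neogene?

2

Epochs inside 23.03–2.58 Ma: Miocene, Pliocene — 2 in total.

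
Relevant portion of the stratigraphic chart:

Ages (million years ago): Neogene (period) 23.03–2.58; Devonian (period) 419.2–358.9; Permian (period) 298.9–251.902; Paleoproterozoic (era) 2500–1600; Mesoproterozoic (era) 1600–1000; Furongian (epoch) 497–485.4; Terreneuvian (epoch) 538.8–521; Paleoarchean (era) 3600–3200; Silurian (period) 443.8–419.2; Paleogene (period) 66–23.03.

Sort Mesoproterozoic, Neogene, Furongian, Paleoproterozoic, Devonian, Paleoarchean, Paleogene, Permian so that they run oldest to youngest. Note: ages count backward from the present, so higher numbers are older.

The oldest of these is Paleoarchean (starts 3600 Ma) and the youngest is Neogene (ends 2.58 Ma).
In between, by decreasing start age: Paleoproterozoic (2500), Mesoproterozoic (1600), Furongian (497), Devonian (419.2), Permian (298.9), Paleogene (66).

Paleoarchean, Paleoproterozoic, Mesoproterozoic, Furongian, Devonian, Permian, Paleogene, Neogene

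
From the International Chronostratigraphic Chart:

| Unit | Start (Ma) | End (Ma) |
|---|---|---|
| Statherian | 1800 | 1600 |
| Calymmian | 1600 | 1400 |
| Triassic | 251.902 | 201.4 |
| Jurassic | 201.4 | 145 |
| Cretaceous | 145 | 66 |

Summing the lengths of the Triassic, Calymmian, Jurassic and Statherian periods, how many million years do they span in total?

Each duration: Triassic = 50.502; Calymmian = 200; Jurassic = 56.4; Statherian = 200.
Sum: 50.502 + 200 + 56.4 + 200 = 506.902 Myr.

506.902 million years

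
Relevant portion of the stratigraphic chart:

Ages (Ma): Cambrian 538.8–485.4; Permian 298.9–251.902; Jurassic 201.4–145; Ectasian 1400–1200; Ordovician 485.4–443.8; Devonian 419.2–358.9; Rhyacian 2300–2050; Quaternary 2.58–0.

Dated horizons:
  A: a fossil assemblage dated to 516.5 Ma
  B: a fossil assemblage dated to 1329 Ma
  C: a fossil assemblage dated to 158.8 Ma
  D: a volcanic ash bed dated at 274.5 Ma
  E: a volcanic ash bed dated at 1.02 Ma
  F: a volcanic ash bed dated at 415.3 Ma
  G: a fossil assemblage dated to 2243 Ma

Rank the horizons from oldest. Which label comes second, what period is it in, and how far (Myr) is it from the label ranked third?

B, in the Ectasian; 812.5 million years to A

Sorted oldest-first by Ma: G (2243), B (1329), A (516.5), F (415.3), D (274.5), C (158.8), E (1.02).
The second oldest is B at 1329 Ma, which lies in 1400–1200 Ma: the Ectasian.
The third oldest is A at 516.5 Ma; separation = |1329 − 516.5| = 812.5 Myr.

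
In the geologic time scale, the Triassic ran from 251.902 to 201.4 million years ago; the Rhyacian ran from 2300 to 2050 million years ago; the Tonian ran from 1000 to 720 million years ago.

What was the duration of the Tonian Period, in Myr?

280 million years

1000 − 720 = 280 million years.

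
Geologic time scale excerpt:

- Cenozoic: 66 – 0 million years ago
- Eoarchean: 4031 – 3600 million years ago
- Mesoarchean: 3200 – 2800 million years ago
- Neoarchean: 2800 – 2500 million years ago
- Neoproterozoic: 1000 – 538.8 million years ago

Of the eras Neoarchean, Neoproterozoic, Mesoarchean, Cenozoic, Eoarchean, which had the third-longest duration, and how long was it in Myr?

Start − end for each: Neoarchean 2800 − 2500 = 300; Neoproterozoic 1000 − 538.8 = 461.2; Mesoarchean 3200 − 2800 = 400; Cenozoic 66 − 0 = 66; Eoarchean 4031 − 3600 = 431.
Ranking these from longest: Neoproterozoic > Eoarchean > Mesoarchean > Neoarchean > Cenozoic.
Position 3 in that ranking is Mesoarchean, which lasted 400 Myr.

Mesoarchean, 400 million years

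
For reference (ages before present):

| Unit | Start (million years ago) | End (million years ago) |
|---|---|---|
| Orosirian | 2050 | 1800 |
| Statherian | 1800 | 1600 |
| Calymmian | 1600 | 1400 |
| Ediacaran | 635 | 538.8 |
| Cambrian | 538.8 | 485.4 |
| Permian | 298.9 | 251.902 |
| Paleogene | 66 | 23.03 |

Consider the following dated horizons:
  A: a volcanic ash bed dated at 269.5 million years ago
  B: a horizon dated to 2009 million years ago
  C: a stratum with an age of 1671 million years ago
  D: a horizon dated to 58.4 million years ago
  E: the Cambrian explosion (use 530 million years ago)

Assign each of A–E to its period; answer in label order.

A — Permian; B — Orosirian; C — Statherian; D — Paleogene; E — Cambrian

Match each age against the start–end ranges in the excerpt: A = 269.5 Ma → Permian (298.9–251.902); B = 2009 Ma → Orosirian (2050–1800); C = 1671 Ma → Statherian (1800–1600); D = 58.4 Ma → Paleogene (66–23.03); E = 530 Ma → Cambrian (538.8–485.4).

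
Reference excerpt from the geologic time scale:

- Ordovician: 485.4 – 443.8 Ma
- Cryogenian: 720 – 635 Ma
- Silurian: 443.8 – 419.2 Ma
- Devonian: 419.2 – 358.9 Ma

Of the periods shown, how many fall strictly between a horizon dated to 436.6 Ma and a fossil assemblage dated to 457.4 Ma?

0

The older date is 457.4 Ma and the younger is 436.6 Ma.
No period both begins after 457.4 Ma and ends before 436.6 Ma, so the count is 0.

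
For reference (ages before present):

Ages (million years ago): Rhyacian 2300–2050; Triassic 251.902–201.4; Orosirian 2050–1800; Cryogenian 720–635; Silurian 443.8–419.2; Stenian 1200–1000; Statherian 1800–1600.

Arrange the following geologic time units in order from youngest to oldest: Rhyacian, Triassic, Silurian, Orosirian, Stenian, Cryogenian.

The oldest of these is Rhyacian (starts 2300 Ma) and the youngest is Triassic (ends 201.4 Ma).
In between, by decreasing start age: Orosirian (2050), Stenian (1200), Cryogenian (720), Silurian (443.8).
Listing youngest first means reversing that sequence.

Triassic, then Silurian, then Cryogenian, then Stenian, then Orosirian, then Rhyacian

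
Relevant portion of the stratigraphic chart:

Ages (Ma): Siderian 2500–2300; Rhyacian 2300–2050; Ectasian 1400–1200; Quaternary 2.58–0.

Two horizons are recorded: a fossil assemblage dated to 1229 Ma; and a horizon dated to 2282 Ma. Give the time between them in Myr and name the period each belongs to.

Elapsed time: 2282 − 1229 = 1053 Myr.
1229 Ma lies within 1400–1200 Ma: Ectasian.
2282 Ma lies within 2300–2050 Ma: Rhyacian.

1053 million years apart; the first in the Ectasian, the second in the Rhyacian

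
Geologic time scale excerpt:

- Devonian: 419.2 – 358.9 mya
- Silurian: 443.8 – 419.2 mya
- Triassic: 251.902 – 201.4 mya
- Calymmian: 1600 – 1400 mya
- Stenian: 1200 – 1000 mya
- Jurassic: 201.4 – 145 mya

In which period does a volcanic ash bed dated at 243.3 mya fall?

Triassic

243.3 Ma lies between 251.902 and 201.4 Ma, so it falls in the Triassic.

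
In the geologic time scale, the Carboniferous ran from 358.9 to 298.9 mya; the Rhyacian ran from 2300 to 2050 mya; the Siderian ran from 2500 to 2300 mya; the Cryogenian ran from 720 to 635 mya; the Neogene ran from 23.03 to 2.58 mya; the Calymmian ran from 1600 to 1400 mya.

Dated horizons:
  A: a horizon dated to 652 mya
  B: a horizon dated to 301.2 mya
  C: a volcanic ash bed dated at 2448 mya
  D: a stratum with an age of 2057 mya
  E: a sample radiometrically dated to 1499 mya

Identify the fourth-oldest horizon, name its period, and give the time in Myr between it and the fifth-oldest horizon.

Larger Ma means older, so oldest first: C 2448 > D 2057 > E 1499 > A 652 > B 301.2.
Counting 4 along gives A (652 Ma); the excerpt puts that inside the Cryogenian, 720–635 Ma.
Next in line is B (301.2 Ma), and 652 − 301.2 = 350.8 Myr.

A, in the Cryogenian; 350.8 million years to B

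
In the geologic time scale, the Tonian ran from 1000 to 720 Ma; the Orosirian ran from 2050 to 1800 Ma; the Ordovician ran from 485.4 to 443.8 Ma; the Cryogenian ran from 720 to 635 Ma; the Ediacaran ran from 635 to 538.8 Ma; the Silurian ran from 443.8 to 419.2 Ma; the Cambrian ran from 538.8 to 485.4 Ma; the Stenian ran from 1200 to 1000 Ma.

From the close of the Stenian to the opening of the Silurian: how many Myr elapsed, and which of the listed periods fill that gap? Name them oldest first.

End of Stenian = 1000 Ma; start of Silurian = 443.8 Ma.
Gap = 1000 − 443.8 = 556.2 Myr.
Periods wholly inside 1000–443.8 Ma: Tonian (1000–720), Cryogenian (720–635), Ediacaran (635–538.8), Cambrian (538.8–485.4), Ordovician (485.4–443.8).

556.2 million years; Tonian, Cryogenian, Ediacaran, Cambrian, Ordovician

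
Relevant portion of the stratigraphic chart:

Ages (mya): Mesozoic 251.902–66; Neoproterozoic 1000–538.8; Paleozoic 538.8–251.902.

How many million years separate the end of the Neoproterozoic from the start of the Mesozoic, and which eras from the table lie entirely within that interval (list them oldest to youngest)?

286.898 million years; Paleozoic

The Neoproterozoic closes at 538.8 Ma and the Mesozoic opens at 251.902 Ma, so the interval is 538.8 − 251.902 = 286.898 Myr.
An era fits inside if it starts at or after 538.8 Ma and ends at or before 251.902 Ma; oldest first that gives Paleozoic.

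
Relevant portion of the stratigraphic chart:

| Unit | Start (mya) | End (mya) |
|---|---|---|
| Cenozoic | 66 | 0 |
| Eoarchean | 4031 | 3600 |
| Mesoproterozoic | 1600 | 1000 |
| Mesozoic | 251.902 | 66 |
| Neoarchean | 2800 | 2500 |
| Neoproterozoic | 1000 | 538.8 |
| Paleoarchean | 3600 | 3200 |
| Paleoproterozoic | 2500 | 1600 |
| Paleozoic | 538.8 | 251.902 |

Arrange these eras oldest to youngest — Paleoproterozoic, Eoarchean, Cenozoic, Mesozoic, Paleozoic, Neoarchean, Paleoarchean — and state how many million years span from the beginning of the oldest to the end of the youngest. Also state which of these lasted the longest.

From the excerpt: Paleoproterozoic 2500–1600; Eoarchean 4031–3600; Cenozoic 66–0; Mesozoic 251.902–66; Paleozoic 538.8–251.902; Neoarchean 2800–2500; Paleoarchean 3600–3200 (Ma).
Larger Ma is earlier, so the oldest is Eoarchean and the youngest is Cenozoic; oldest to youngest: Eoarchean, Paleoarchean, Neoarchean, Paleoproterozoic, Paleozoic, Mesozoic, Cenozoic.
Oldest start 4031 minus youngest end 0 gives 4031 Myr overall.
Individual lengths (start − end): Paleoproterozoic 900; Eoarchean 431; Cenozoic 66; Paleoarchean 400; Mesozoic 185.902; Neoarchean 300; Paleozoic 286.898. The largest is Paleoproterozoic at 900 Myr.

Eoarchean → Paleoarchean → Neoarchean → Paleoproterozoic → Paleozoic → Mesozoic → Cenozoic; total span 4031 Myr; longest is Paleoproterozoic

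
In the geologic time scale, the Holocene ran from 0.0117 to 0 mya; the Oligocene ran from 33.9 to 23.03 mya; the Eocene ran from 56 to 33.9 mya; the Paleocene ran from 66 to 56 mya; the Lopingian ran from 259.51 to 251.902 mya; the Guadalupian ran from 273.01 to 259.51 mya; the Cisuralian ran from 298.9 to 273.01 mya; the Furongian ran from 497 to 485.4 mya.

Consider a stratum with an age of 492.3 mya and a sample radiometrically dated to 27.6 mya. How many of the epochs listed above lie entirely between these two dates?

5

492.3 Ma sits inside the Furongian (497–485.4) and 27.6 Ma inside the Oligocene (33.9–23.03); neither of those is wholly between the two dates.
The listed epochs lying completely between them are Cisuralian, Guadalupian, Lopingian, Paleocene, Eocene — 5 in all.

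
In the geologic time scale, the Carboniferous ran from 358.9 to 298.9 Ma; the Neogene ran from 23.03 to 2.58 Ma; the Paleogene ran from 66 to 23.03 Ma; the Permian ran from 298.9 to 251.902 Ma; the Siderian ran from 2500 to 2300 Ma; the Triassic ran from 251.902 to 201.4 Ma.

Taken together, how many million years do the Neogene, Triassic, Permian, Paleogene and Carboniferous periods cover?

Duration is start − end for each: (23.03 − 2.58) + (251.902 − 201.4) + (298.9 − 251.902) + (66 − 23.03) + (358.9 − 298.9).
That is 20.45 + 50.502 + 46.998 + 42.97 + 60, which totals 220.92 million years.

220.92 million years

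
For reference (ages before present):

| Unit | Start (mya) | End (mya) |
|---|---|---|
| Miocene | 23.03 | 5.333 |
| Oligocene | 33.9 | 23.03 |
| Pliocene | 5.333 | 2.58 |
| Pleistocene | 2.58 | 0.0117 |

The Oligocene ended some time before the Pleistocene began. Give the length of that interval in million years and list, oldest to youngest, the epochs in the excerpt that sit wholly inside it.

End of Oligocene = 23.03 Ma; start of Pleistocene = 2.58 Ma.
Gap = 23.03 − 2.58 = 20.45 Myr.
Epochs wholly inside 23.03–2.58 Ma: Miocene (23.03–5.333), Pliocene (5.333–2.58).

20.45 million years; Miocene, Pliocene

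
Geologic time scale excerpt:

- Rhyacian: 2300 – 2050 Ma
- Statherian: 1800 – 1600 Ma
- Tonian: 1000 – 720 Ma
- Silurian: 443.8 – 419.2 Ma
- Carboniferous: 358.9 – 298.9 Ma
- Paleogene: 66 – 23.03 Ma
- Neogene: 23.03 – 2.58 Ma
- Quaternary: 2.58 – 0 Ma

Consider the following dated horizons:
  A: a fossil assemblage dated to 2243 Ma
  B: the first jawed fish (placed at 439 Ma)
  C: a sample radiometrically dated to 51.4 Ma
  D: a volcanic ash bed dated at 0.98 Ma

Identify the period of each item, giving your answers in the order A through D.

Match each age against the start–end ranges in the excerpt: A = 2243 Ma → Rhyacian (2300–2050); B = 439 Ma → Silurian (443.8–419.2); C = 51.4 Ma → Paleogene (66–23.03); D = 0.98 Ma → Quaternary (2.58–0).

A — Rhyacian; B — Silurian; C — Paleogene; D — Quaternary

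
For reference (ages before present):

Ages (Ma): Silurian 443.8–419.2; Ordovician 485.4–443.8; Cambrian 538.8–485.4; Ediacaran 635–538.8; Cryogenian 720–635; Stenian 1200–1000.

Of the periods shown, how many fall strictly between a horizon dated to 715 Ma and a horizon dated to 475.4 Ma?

2

715 Ma sits inside the Cryogenian (720–635) and 475.4 Ma inside the Ordovician (485.4–443.8); neither of those is wholly between the two dates.
The listed periods lying completely between them are Ediacaran, Cambrian — 2 in all.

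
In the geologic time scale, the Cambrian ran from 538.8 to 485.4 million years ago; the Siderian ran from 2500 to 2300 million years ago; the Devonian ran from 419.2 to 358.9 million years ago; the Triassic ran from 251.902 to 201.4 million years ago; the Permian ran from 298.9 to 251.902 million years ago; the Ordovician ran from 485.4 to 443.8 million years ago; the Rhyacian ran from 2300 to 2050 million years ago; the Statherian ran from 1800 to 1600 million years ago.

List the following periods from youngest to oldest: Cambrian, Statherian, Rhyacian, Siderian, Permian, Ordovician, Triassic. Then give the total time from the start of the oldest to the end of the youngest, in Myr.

Start ages (Ma): Siderian 2500, Rhyacian 2300, Statherian 1800, Cambrian 538.8, Ordovician 485.4, Permian 298.9, Triassic 251.902.
Ordered youngest to oldest: Triassic, Permian, Ordovician, Cambrian, Statherian, Rhyacian, Siderian.
Span = 2500 − 201.4 = 2298.6 Myr.

Triassic, Permian, Ordovician, Cambrian, Statherian, Rhyacian, Siderian; total span 2298.6 Myr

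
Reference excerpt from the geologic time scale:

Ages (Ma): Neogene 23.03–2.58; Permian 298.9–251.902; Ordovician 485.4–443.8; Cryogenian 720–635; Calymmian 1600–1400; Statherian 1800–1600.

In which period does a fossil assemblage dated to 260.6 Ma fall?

260.6 Ma lies between 298.9 and 251.902 Ma, so it falls in the Permian.

Permian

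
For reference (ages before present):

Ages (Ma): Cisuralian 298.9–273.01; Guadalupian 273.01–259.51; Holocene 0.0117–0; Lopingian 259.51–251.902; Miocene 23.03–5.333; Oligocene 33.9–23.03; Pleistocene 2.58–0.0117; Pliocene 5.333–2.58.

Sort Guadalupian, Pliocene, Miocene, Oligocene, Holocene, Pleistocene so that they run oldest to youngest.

The oldest of these is Guadalupian (starts 273.01 Ma) and the youngest is Holocene (ends 0 Ma).
In between, by decreasing start age: Oligocene (33.9), Miocene (23.03), Pliocene (5.333), Pleistocene (2.58).

Guadalupian, Oligocene, Miocene, Pliocene, Pleistocene, Holocene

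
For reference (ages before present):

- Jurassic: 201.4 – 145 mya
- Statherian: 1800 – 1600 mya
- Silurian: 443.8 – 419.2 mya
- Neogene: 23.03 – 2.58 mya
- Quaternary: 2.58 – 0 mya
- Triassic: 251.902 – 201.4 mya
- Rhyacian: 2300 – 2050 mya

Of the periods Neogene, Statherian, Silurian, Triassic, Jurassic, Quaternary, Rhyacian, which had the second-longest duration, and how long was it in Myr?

Statherian, 200 million years

Start − end for each: Neogene 23.03 − 2.58 = 20.45; Statherian 1800 − 1600 = 200; Silurian 443.8 − 419.2 = 24.6; Triassic 251.902 − 201.4 = 50.502; Jurassic 201.4 − 145 = 56.4; Quaternary 2.58 − 0 = 2.58; Rhyacian 2300 − 2050 = 250.
Ranking these from longest: Rhyacian > Statherian > Jurassic > Triassic > Silurian > Neogene > Quaternary.
Position 2 in that ranking is Statherian, which lasted 200 Myr.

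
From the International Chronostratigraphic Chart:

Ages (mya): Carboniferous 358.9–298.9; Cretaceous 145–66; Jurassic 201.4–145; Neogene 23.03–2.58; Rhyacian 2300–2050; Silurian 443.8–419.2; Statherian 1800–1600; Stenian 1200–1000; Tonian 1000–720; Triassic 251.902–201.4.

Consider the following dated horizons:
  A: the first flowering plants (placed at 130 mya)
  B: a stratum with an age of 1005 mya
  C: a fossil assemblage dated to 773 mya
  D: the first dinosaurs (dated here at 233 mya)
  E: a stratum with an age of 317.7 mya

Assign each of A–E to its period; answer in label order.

Match each age against the start–end ranges in the excerpt: A = 130 Ma → Cretaceous (145–66); B = 1005 Ma → Stenian (1200–1000); C = 773 Ma → Tonian (1000–720); D = 233 Ma → Triassic (251.902–201.4); E = 317.7 Ma → Carboniferous (358.9–298.9).

A — Cretaceous; B — Stenian; C — Tonian; D — Triassic; E — Carboniferous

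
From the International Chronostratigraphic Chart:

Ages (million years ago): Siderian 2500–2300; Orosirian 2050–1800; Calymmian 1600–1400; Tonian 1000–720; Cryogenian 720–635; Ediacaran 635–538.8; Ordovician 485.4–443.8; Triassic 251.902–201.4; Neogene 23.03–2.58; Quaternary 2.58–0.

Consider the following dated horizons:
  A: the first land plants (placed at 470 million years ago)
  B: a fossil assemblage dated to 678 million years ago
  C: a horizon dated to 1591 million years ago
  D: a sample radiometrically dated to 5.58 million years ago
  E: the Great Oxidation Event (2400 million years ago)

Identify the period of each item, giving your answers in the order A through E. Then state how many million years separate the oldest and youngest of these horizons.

A — Ordovician; B — Cryogenian; C — Calymmian; D — Neogene; E — Siderian; span 2394.42 million years

Match each age against the start–end ranges in the excerpt: A = 470 Ma → Ordovician (485.4–443.8); B = 678 Ma → Cryogenian (720–635); C = 1591 Ma → Calymmian (1600–1400); D = 5.58 Ma → Neogene (23.03–2.58); E = 2400 Ma → Siderian (2500–2300).
The largest age is 2400 Ma and the smallest is 5.58 Ma; their difference is 2394.42 Myr.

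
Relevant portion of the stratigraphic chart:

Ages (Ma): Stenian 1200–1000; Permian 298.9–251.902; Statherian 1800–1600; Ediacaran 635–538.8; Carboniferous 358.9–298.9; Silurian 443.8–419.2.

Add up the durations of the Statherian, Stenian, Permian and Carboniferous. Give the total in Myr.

506.998 million years

Duration is start − end for each: (1800 − 1600) + (1200 − 1000) + (298.9 − 251.902) + (358.9 − 298.9).
That is 200 + 200 + 46.998 + 60, which totals 506.998 million years.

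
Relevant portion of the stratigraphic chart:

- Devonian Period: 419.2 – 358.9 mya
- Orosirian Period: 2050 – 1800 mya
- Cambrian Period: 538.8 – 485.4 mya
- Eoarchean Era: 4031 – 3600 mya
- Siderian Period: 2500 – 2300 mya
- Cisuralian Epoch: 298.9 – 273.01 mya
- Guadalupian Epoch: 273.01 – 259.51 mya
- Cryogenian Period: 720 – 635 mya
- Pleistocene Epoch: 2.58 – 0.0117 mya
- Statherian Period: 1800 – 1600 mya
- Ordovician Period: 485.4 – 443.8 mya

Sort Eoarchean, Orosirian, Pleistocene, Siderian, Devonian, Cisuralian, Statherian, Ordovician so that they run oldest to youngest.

Eoarchean, Siderian, Orosirian, Statherian, Ordovician, Devonian, Cisuralian, Pleistocene

Sorting by start age (descending Ma, since larger Ma = older): Eoarchean start 4031, Siderian start 2500, Orosirian start 2050, Statherian start 1800, Ordovician start 485.4, Devonian start 419.2, Cisuralian start 298.9, Pleistocene start 2.58.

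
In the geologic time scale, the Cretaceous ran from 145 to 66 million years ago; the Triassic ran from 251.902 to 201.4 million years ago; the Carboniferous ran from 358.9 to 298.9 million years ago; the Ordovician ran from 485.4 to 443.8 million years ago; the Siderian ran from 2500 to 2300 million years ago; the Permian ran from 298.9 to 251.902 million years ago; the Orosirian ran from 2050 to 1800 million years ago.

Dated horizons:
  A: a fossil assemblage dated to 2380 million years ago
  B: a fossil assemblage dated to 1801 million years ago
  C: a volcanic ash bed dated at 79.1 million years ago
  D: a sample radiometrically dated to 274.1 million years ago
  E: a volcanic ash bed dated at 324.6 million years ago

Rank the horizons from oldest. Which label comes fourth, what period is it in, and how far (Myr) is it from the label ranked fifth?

Larger Ma means older, so oldest first: A 2380 > B 1801 > E 324.6 > D 274.1 > C 79.1.
Counting 4 along gives D (274.1 Ma); the excerpt puts that inside the Permian, 298.9–251.902 Ma.
Next in line is C (79.1 Ma), and 274.1 − 79.1 = 195 Myr.

D, in the Permian; 195 million years to C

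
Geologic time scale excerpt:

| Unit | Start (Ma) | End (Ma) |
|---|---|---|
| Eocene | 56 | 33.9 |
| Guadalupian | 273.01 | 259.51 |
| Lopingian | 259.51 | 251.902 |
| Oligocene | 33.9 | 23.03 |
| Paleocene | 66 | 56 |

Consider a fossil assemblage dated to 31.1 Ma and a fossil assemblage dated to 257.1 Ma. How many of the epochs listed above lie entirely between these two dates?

2

The older date is 257.1 Ma and the younger is 31.1 Ma.
Epochs with start < 257.1 and end > 31.1 Ma: Paleocene (66–56), Eocene (56–33.9).
That is 2 complete epochs.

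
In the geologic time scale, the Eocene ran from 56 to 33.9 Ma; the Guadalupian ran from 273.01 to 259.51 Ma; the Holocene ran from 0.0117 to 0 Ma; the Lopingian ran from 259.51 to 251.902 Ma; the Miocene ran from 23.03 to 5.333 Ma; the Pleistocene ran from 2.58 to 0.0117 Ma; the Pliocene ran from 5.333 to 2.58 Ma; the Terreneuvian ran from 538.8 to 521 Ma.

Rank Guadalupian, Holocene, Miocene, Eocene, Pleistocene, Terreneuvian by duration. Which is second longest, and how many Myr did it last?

Terreneuvian, 17.8 million years

Durations: Guadalupian 13.5; Holocene 0.0117; Miocene 17.697; Eocene 22.1; Pleistocene 2.5683; Terreneuvian 17.8 Myr.
Sorted longest-first: Eocene (22.1), Terreneuvian (17.8), Miocene (17.697), Guadalupian (13.5), Pleistocene (2.5683), Holocene (0.0117).
The second longest is Terreneuvian at 17.8 Myr.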